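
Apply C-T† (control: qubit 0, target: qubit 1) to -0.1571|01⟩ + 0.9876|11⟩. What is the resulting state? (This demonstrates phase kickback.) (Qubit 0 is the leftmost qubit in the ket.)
-0.1571|01⟩ + (0.6983 - 0.6983i)|11⟩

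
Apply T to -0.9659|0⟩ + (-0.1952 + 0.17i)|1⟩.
-0.9659|0⟩ + (-0.2582 - 0.01782i)|1⟩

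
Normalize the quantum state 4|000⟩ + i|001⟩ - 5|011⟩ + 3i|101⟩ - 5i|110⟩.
0.4588|000⟩ + 0.1147i|001⟩ - 0.5735|011⟩ + 0.3441i|101⟩ - 0.5735i|110⟩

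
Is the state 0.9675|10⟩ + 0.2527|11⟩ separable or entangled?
Separable

Writing the state as a|00⟩ + b|01⟩ + c|10⟩ + d|11⟩, it is a product state iff ad − bc = 0.
Here (a, b, c, d) = (0, 0, 0.9675, 0.2527): ad − bc = (0)(0.2527) − (0)(0.9675) = 0, so the state is separable.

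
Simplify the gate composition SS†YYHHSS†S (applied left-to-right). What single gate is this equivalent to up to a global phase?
S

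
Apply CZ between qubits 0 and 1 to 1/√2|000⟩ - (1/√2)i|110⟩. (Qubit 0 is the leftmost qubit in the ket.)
1/√2|000⟩ + (1/√2)i|110⟩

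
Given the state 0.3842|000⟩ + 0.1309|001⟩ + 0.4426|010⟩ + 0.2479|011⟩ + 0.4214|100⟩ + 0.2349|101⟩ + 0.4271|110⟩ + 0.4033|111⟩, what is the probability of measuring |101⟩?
0.05518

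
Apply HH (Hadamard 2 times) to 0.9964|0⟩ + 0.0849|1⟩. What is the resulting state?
0.9964|0⟩ + 0.0849|1⟩

H² = I, so an even number of Hadamards cancels: H^2 = I and the state is unchanged.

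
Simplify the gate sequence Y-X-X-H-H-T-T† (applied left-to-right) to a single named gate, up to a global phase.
Y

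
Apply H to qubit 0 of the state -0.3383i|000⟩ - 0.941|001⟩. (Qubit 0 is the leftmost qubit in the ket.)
-0.2392i|000⟩ - 0.6654|001⟩ - 0.2392i|100⟩ - 0.6654|101⟩

H on qubit 0 mixes each pair of kets that differ only in qubit 0: amplitudes (a, b) of (|…0…⟩, |…1…⟩) become ((a + b)/√2, (a − b)/√2). Kets absent from the input have amplitude 0.
(|000⟩, |100⟩): (a, b) = (-0.3383i, 0) → (-0.2392i, -0.2392i)
(|001⟩, |101⟩): (a, b) = (-0.941, 0) → (-0.6654, -0.6654)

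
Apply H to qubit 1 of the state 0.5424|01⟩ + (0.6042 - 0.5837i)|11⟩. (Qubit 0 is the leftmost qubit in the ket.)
0.3835|00⟩ - 0.3835|01⟩ + (0.4272 - 0.4127i)|10⟩ + (-0.4272 + 0.4127i)|11⟩

H on qubit 1 mixes each pair of kets that differ only in qubit 1: amplitudes (a, b) of (|…0…⟩, |…1…⟩) become ((a + b)/√2, (a − b)/√2). Kets absent from the input have amplitude 0.
(|00⟩, |01⟩): (a, b) = (0, 0.5424) → (0.3835, -0.3835)
(|10⟩, |11⟩): (a, b) = (0, (0.6042 - 0.5837i)) → ((0.4272 - 0.4127i), (-0.4272 + 0.4127i))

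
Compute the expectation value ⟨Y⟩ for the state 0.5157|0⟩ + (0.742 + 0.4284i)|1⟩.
0.4419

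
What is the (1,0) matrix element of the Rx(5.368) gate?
-0.4418i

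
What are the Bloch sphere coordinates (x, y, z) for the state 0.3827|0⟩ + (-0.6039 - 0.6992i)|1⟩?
(-0.4622, -0.5352, -0.7071)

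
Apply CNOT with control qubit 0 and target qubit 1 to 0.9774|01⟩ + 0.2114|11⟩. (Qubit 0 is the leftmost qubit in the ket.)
0.9774|01⟩ + 0.2114|10⟩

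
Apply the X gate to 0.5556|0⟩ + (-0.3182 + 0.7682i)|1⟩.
(-0.3182 + 0.7682i)|0⟩ + 0.5556|1⟩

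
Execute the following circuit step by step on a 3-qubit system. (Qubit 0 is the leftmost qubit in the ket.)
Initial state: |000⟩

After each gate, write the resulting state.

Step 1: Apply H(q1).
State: 1/√2|000⟩ + 1/√2|010⟩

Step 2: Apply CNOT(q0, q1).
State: 1/√2|000⟩ + 1/√2|010⟩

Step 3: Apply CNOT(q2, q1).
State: 1/√2|000⟩ + 1/√2|010⟩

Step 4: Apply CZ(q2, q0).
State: 1/√2|000⟩ + 1/√2|010⟩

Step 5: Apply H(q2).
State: 1/2|000⟩ + 1/2|001⟩ + 1/2|010⟩ + 1/2|011⟩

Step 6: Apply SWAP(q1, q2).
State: 1/2|000⟩ + 1/2|001⟩ + 1/2|010⟩ + 1/2|011⟩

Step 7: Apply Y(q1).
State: -(1/2)i|000⟩ - (1/2)i|001⟩ + (1/2)i|010⟩ + (1/2)i|011⟩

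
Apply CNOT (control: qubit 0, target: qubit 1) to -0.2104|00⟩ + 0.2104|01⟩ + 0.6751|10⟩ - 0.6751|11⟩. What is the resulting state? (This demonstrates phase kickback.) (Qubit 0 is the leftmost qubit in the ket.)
-0.2104|00⟩ + 0.2104|01⟩ - 0.6751|10⟩ + 0.6751|11⟩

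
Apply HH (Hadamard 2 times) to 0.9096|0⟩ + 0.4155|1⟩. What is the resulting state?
0.9096|0⟩ + 0.4155|1⟩

H² = I, so an even number of Hadamards cancels: H^2 = I and the state is unchanged.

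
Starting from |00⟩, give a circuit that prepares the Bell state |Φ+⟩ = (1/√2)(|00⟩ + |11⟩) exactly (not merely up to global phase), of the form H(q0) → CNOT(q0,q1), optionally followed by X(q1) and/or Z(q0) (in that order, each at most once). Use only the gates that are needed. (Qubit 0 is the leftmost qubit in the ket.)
H(q0) → CNOT(q0,q1)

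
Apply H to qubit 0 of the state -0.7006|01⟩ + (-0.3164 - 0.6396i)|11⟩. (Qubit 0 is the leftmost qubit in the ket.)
(-0.7191 - 0.4523i)|01⟩ + (-0.2717 + 0.4523i)|11⟩

H on qubit 0 mixes each pair of kets that differ only in qubit 0: amplitudes (a, b) of (|…0…⟩, |…1…⟩) become ((a + b)/√2, (a − b)/√2). Kets absent from the input have amplitude 0.
(|01⟩, |11⟩): (a, b) = (-0.7006, (-0.3164 - 0.6396i)) → ((-0.7191 - 0.4523i), (-0.2717 + 0.4523i))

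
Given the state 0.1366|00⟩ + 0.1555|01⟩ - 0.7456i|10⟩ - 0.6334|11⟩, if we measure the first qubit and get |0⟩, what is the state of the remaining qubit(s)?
0.66|0⟩ + 0.7513|1⟩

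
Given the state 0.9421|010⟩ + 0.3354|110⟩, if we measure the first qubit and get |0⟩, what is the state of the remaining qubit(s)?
|10⟩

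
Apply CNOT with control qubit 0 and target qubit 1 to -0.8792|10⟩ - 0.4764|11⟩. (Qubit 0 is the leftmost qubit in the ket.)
-0.4764|10⟩ - 0.8792|11⟩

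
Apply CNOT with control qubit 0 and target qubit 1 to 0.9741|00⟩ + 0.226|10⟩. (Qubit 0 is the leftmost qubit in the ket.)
0.9741|00⟩ + 0.226|11⟩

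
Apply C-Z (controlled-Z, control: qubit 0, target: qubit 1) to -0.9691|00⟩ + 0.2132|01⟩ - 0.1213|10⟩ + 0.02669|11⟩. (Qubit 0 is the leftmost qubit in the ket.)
-0.9691|00⟩ + 0.2132|01⟩ - 0.1213|10⟩ - 0.02669|11⟩

C-Z leaves the control-|0⟩ kets |00⟩, |01⟩ unchanged and applies Z to qubit 1 on the control-|1⟩ pair (|10⟩, |11⟩).
Z = [[1, 0], [0, -1]].
With a = amp(|10⟩) = -0.1213 and b = amp(|11⟩) = 0.02669:
new amp(|10⟩) = (1)·a = -0.1213
new amp(|11⟩) = (-1)·b = -0.02669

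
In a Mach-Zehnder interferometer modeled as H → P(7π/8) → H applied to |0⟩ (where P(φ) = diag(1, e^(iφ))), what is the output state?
(0.03806 + 0.1913i)|0⟩ + (0.9619 - 0.1913i)|1⟩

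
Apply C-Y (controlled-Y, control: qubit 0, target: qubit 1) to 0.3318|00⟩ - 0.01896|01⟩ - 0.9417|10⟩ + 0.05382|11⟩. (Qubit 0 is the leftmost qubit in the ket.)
0.3318|00⟩ - 0.01896|01⟩ - 0.05382i|10⟩ - 0.9417i|11⟩

C-Y leaves the control-|0⟩ kets |00⟩, |01⟩ unchanged and applies Y to qubit 1 on the control-|1⟩ pair (|10⟩, |11⟩).
Y = [[0, -i], [i, 0]].
With a = amp(|10⟩) = -0.9417 and b = amp(|11⟩) = 0.05382:
new amp(|10⟩) = (-i)·b = -0.05382i
new amp(|11⟩) = (i)·a = -0.9417i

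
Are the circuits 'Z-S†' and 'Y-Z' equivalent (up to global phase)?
No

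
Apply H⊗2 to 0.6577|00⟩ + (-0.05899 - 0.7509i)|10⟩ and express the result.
(0.2994 - 0.3755i)|00⟩ + (0.2994 - 0.3755i)|01⟩ + (0.3583 + 0.3755i)|10⟩ + (0.3583 + 0.3755i)|11⟩

H⊗2 gives amp(|y⟩) = (1/2) Σ_x (−1)^(x·y) amp(|x⟩), where x·y is the number of positions in which both x and y have a 1.
|00⟩: (0.6577 + (-0.05899 - 0.7509i))/2 = (0.2994 - 0.3755i)
|01⟩: (0.6577 + (-0.05899 - 0.7509i))/2 = (0.2994 - 0.3755i)
|10⟩: (0.6577 - (-0.05899 - 0.7509i))/2 = (0.3583 + 0.3755i)
|11⟩: (0.6577 - (-0.05899 - 0.7509i))/2 = (0.3583 + 0.3755i)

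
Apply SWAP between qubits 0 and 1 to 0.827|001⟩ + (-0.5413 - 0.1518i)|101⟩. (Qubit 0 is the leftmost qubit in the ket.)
0.827|001⟩ + (-0.5413 - 0.1518i)|011⟩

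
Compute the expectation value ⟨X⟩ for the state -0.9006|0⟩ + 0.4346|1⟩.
-0.7828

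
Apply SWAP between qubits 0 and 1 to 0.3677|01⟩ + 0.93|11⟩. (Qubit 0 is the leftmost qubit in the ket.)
0.3677|10⟩ + 0.93|11⟩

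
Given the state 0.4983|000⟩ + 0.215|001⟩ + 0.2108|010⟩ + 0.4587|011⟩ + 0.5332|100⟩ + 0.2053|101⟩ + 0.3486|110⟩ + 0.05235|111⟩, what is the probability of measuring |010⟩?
0.04444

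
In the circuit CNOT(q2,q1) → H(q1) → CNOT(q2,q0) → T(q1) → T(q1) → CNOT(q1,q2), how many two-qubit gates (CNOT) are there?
3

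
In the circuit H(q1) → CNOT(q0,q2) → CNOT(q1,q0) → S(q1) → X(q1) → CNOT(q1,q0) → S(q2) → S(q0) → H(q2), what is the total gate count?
9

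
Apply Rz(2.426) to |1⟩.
(0.3502 + 0.9367i)|1⟩

Rz(2.426) = [[e^(−iθ/2), 0], [0, e^(iθ/2)]] with e^(±iθ/2) = cos(θ/2) ± i·sin(θ/2); θ = 2.426, cos(θ/2) ≈ 0.350211, sin(θ/2) ≈ 0.936671.
With a = amp(|0⟩) = 0 and b = amp(|1⟩) = 1:
new amp(|0⟩) = (0.350211 - 0.936671i)·a = 0
new amp(|1⟩) = (0.350211 + 0.936671i)·b = (0.3502 + 0.9367i)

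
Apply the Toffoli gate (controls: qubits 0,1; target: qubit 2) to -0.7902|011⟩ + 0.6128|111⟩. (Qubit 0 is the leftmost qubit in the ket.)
-0.7902|011⟩ + 0.6128|110⟩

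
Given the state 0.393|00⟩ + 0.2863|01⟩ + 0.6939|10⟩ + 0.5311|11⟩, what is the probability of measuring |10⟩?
0.4815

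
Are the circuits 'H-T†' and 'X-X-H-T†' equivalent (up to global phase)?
Yes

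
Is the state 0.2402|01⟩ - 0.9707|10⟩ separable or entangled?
Entangled

Writing the state as a|00⟩ + b|01⟩ + c|10⟩ + d|11⟩, it is a product state iff ad − bc = 0.
Here (a, b, c, d) = (0, 0.2402, -0.9707, 0): ad − bc = (0)(0) − (0.2402)(-0.9707) = 0.2332 ≠ 0, so the state is entangled.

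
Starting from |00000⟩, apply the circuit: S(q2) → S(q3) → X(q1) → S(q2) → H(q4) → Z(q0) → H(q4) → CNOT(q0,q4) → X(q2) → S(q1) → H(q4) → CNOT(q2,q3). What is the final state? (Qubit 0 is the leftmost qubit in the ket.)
(1/√2)i|01110⟩ + (1/√2)i|01111⟩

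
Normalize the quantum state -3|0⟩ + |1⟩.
-0.9487|0⟩ + 0.3162|1⟩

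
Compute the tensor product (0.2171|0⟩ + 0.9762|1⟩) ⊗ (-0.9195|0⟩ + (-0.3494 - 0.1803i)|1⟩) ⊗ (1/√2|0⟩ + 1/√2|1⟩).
-0.1412|000⟩ - 0.1412|001⟩ + (-0.05364 - 0.02768i)|010⟩ + (-0.05364 - 0.02768i)|011⟩ - 0.6347|100⟩ - 0.6347|101⟩ + (-0.2412 - 0.1245i)|110⟩ + (-0.2412 - 0.1245i)|111⟩

amp(|b₁b₂…⟩) = product of the factor amplitudes for bits b₁, b₂, …; only kets whose every factor amplitude is nonzero survive.
|000⟩: (0.2171)(-0.9195)(1/√2) = -0.1412
|001⟩: (0.2171)(-0.9195)(1/√2) = -0.1412
|010⟩: (0.2171)(-0.3494 - 0.1803i)(1/√2) = (-0.05364 - 0.02768i)
|011⟩: (0.2171)(-0.3494 - 0.1803i)(1/√2) = (-0.05364 - 0.02768i)
|100⟩: (0.9762)(-0.9195)(1/√2) = -0.6347
|101⟩: (0.9762)(-0.9195)(1/√2) = -0.6347
|110⟩: (0.9762)(-0.3494 - 0.1803i)(1/√2) = (-0.2412 - 0.1245i)
|111⟩: (0.9762)(-0.3494 - 0.1803i)(1/√2) = (-0.2412 - 0.1245i)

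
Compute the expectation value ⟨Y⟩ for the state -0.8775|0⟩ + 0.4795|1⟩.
0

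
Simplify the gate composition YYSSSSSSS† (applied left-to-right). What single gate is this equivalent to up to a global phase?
S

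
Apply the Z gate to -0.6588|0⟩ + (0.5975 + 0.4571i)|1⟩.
-0.6588|0⟩ + (-0.5975 - 0.4571i)|1⟩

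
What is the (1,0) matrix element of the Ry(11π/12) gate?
0.9914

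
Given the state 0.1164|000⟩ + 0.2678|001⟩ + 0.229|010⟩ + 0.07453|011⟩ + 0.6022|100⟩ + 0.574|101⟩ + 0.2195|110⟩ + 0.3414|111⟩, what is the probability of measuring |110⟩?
0.04818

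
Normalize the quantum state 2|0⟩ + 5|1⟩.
0.3714|0⟩ + 0.9285|1⟩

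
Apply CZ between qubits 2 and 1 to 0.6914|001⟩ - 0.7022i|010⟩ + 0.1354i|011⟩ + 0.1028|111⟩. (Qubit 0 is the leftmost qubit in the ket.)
0.6914|001⟩ - 0.7022i|010⟩ - 0.1354i|011⟩ - 0.1028|111⟩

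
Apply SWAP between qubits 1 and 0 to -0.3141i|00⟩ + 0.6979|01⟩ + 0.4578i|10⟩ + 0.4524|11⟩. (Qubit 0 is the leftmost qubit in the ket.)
-0.3141i|00⟩ + 0.4578i|01⟩ + 0.6979|10⟩ + 0.4524|11⟩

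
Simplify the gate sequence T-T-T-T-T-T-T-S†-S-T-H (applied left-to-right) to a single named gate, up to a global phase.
H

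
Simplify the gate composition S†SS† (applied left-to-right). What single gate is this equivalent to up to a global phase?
S†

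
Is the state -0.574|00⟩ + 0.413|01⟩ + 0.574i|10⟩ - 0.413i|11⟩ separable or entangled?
Separable

Writing the state as a|00⟩ + b|01⟩ + c|10⟩ + d|11⟩, it is a product state iff ad − bc = 0.
Here (a, b, c, d) = (-0.574, 0.413, 0.574i, -0.413i): ad − bc = (-0.574)(-0.413i) − (0.413)(0.574i) = 0, so the state is separable.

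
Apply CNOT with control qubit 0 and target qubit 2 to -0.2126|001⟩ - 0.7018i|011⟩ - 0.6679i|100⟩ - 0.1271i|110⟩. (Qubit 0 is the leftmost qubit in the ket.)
-0.2126|001⟩ - 0.7018i|011⟩ - 0.6679i|101⟩ - 0.1271i|111⟩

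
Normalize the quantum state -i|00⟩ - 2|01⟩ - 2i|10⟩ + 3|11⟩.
-0.2357i|00⟩ - 0.4714|01⟩ - 0.4714i|10⟩ + 1/√2|11⟩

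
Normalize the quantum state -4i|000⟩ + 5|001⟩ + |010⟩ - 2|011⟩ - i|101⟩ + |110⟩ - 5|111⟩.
-0.4682i|000⟩ + 0.5852|001⟩ + 0.117|010⟩ - 0.2341|011⟩ - 0.117i|101⟩ + 0.117|110⟩ - 0.5852|111⟩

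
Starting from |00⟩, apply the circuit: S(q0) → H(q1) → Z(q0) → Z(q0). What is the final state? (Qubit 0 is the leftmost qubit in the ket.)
1/√2|00⟩ + 1/√2|01⟩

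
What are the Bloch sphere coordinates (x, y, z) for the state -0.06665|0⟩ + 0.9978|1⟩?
(-0.133, 0, -0.9912)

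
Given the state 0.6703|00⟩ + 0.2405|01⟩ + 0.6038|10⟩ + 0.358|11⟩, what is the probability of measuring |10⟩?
0.3646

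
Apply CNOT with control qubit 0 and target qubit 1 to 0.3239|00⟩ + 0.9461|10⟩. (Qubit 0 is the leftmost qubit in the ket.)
0.3239|00⟩ + 0.9461|11⟩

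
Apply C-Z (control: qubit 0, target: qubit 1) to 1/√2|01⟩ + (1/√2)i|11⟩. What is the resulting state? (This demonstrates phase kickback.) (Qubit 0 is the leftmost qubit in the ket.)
1/√2|01⟩ - (1/√2)i|11⟩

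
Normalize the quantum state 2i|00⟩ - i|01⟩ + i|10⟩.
0.8165i|00⟩ - (1/√6)i|01⟩ + (1/√6)i|10⟩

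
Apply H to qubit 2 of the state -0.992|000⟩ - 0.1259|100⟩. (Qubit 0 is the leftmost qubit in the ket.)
-0.7014|000⟩ - 0.7014|001⟩ - 0.08902|100⟩ - 0.08902|101⟩

H on qubit 2 mixes each pair of kets that differ only in qubit 2: amplitudes (a, b) of (|…0…⟩, |…1…⟩) become ((a + b)/√2, (a − b)/√2). Kets absent from the input have amplitude 0.
(|000⟩, |001⟩): (a, b) = (-0.992, 0) → (-0.7014, -0.7014)
(|100⟩, |101⟩): (a, b) = (-0.1259, 0) → (-0.08902, -0.08902)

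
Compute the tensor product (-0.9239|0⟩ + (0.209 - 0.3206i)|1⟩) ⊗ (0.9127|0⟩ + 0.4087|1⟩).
-0.8432|00⟩ - 0.3776|01⟩ + (0.1908 - 0.2926i)|10⟩ + (0.08542 - 0.131i)|11⟩

amp(|b₁b₂…⟩) = product of the factor amplitudes for bits b₁, b₂, …; only kets whose every factor amplitude is nonzero survive.
|00⟩: (-0.9239)(0.9127) = -0.8432
|01⟩: (-0.9239)(0.4087) = -0.3776
|10⟩: (0.209 - 0.3206i)(0.9127) = (0.1908 - 0.2926i)
|11⟩: (0.209 - 0.3206i)(0.4087) = (0.08542 - 0.131i)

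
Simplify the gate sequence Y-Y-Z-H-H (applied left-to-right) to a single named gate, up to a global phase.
Z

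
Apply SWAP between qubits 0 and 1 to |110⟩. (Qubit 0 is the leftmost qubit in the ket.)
|110⟩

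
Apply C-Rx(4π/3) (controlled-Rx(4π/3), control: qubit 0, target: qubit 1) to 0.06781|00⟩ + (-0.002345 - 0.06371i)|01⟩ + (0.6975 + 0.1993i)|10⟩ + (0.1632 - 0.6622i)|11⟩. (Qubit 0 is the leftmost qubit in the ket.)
0.06781|00⟩ + (-0.002345 - 0.06371i)|01⟩ + (-0.9222 - 0.241i)|10⟩ + (0.091 - 0.273i)|11⟩

C-Rx(4π/3) leaves the control-|0⟩ kets |00⟩, |01⟩ unchanged and applies Rx(4π/3) to qubit 1 on the control-|1⟩ pair (|10⟩, |11⟩).
Rx(4π/3) = [[cos(θ/2), −i·sin(θ/2)], [−i·sin(θ/2), cos(θ/2)]]; θ = 4π/3, cos(θ/2) ≈ -0.5, sin(θ/2) ≈ 0.866025.
With a = amp(|10⟩) = (0.6975 + 0.1993i) and b = amp(|11⟩) = (0.1632 - 0.6622i):
new amp(|10⟩) = (-0.5)·a + (-0.866025i)·b = (-0.9222 - 0.241i)
new amp(|11⟩) = (-0.866025i)·a + (-0.5)·b = (0.091 - 0.273i)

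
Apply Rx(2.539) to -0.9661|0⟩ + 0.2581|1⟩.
(-0.2867 - 0.2465i)|0⟩ + (0.07659 + 0.9226i)|1⟩

Rx(2.539) = [[cos(θ/2), −i·sin(θ/2)], [−i·sin(θ/2), cos(θ/2)]]; θ = 2.539, cos(θ/2) ≈ 0.296758, sin(θ/2) ≈ 0.954953.
With a = amp(|0⟩) = -0.9661 and b = amp(|1⟩) = 0.2581:
new amp(|0⟩) = (0.296758)·a + (-0.954953i)·b = (-0.2867 - 0.2465i)
new amp(|1⟩) = (-0.954953i)·a + (0.296758)·b = (0.07659 + 0.9226i)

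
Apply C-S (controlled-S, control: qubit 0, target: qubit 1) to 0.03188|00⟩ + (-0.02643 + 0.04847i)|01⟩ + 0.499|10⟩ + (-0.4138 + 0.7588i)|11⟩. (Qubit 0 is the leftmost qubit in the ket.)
0.03188|00⟩ + (-0.02643 + 0.04847i)|01⟩ + 0.499|10⟩ + (-0.7588 - 0.4138i)|11⟩

C-S leaves the control-|0⟩ kets |00⟩, |01⟩ unchanged and applies S to qubit 1 on the control-|1⟩ pair (|10⟩, |11⟩).
S = [[1, 0], [0, i]].
With a = amp(|10⟩) = 0.499 and b = amp(|11⟩) = (-0.4138 + 0.7588i):
new amp(|10⟩) = (1)·a = 0.499
new amp(|11⟩) = (i)·b = (-0.7588 - 0.4138i)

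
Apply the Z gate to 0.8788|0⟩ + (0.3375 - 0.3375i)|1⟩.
0.8788|0⟩ + (-0.3375 + 0.3375i)|1⟩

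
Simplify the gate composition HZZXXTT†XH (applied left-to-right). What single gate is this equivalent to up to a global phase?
Z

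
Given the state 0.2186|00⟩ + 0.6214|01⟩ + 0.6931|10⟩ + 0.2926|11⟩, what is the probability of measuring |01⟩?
0.3861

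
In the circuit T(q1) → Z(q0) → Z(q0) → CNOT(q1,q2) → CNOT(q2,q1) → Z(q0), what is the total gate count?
6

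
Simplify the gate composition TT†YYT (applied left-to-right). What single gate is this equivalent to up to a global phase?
T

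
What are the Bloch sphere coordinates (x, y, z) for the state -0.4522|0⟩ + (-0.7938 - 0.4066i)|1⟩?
(0.7179, 0.3677, -0.591)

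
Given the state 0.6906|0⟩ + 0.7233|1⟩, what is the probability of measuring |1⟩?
0.5232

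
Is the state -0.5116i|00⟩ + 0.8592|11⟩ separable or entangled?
Entangled

Writing the state as a|00⟩ + b|01⟩ + c|10⟩ + d|11⟩, it is a product state iff ad − bc = 0.
Here (a, b, c, d) = (-0.5116i, 0, 0, 0.8592): ad − bc = (-0.5116i)(0.8592) − (0)(0) = -0.4396i ≠ 0, so the state is entangled.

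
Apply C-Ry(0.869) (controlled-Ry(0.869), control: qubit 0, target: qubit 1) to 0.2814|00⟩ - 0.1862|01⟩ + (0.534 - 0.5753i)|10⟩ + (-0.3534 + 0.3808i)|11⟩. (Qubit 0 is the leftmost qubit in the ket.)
0.2814|00⟩ - 0.1862|01⟩ + (0.6331 - 0.6821i)|10⟩ + (-0.09577 + 0.1032i)|11⟩

C-Ry(0.869) leaves the control-|0⟩ kets |00⟩, |01⟩ unchanged and applies Ry(0.869) to qubit 1 on the control-|1⟩ pair (|10⟩, |11⟩).
Ry(0.869) = [[cos(θ/2), −sin(θ/2)], [sin(θ/2), cos(θ/2)]]; θ = 0.869, cos(θ/2) ≈ 0.907081, sin(θ/2) ≈ 0.420957.
With a = amp(|10⟩) = (0.534 - 0.5753i) and b = amp(|11⟩) = (-0.3534 + 0.3808i):
new amp(|10⟩) = (0.907081)·a + (-0.420957)·b = (0.6331 - 0.6821i)
new amp(|11⟩) = (0.420957)·a + (0.907081)·b = (-0.09577 + 0.1032i)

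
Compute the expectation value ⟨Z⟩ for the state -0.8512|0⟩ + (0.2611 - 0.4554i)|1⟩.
0.449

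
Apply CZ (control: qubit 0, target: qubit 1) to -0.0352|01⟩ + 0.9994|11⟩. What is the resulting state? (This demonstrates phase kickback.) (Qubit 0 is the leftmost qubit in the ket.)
-0.0352|01⟩ - 0.9994|11⟩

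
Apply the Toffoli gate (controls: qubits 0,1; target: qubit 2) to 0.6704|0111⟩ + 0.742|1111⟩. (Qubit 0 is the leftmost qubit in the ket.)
0.6704|0111⟩ + 0.742|1101⟩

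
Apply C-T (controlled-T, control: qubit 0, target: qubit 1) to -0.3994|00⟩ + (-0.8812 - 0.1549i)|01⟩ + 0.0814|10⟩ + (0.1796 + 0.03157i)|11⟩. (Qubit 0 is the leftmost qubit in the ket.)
-0.3994|00⟩ + (-0.8812 - 0.1549i)|01⟩ + 0.0814|10⟩ + (0.1047 + 0.1493i)|11⟩

C-T leaves the control-|0⟩ kets |00⟩, |01⟩ unchanged and applies T to qubit 1 on the control-|1⟩ pair (|10⟩, |11⟩).
T = [[1, 0], [0, (1/√2 + (1/√2)i)]].
With a = amp(|10⟩) = 0.0814 and b = amp(|11⟩) = (0.1796 + 0.03157i):
new amp(|10⟩) = (1)·a = 0.0814
new amp(|11⟩) = (1/√2 + (1/√2)i)·b = (0.1047 + 0.1493i)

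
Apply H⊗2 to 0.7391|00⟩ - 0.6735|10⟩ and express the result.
0.0328|00⟩ + 0.0328|01⟩ + 0.7063|10⟩ + 0.7063|11⟩

H⊗2 gives amp(|y⟩) = (1/2) Σ_x (−1)^(x·y) amp(|x⟩), where x·y is the number of positions in which both x and y have a 1.
|00⟩: (0.7391 - 0.6735)/2 = 0.0328
|01⟩: (0.7391 - 0.6735)/2 = 0.0328
|10⟩: (0.7391 + 0.6735)/2 = 0.7063
|11⟩: (0.7391 + 0.6735)/2 = 0.7063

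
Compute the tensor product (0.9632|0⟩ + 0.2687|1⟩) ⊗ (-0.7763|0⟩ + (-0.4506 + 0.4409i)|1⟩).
-0.7477|00⟩ + (-0.434 + 0.4247i)|01⟩ - 0.2086|10⟩ + (-0.1211 + 0.1185i)|11⟩

amp(|b₁b₂…⟩) = product of the factor amplitudes for bits b₁, b₂, …; only kets whose every factor amplitude is nonzero survive.
|00⟩: (0.9632)(-0.7763) = -0.7477
|01⟩: (0.9632)(-0.4506 + 0.4409i) = (-0.434 + 0.4247i)
|10⟩: (0.2687)(-0.7763) = -0.2086
|11⟩: (0.2687)(-0.4506 + 0.4409i) = (-0.1211 + 0.1185i)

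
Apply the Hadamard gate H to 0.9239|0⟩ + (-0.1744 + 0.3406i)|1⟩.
(0.53 + 0.2408i)|0⟩ + (0.7766 - 0.2408i)|1⟩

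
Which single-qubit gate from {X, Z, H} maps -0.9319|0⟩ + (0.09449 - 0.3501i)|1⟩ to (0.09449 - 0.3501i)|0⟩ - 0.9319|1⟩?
X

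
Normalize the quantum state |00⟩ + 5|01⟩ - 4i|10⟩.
0.1543|00⟩ + 0.7715|01⟩ - 0.6172i|10⟩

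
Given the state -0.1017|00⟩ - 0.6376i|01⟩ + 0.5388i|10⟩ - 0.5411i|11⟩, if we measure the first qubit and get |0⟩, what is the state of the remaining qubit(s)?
-0.1575|0⟩ - 0.9875i|1⟩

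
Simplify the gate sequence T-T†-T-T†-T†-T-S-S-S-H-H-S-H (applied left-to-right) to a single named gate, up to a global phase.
H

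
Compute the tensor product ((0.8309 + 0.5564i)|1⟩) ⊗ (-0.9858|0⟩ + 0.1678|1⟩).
(-0.8191 - 0.5485i)|10⟩ + (0.1394 + 0.09336i)|11⟩

amp(|b₁b₂…⟩) = product of the factor amplitudes for bits b₁, b₂, …; only kets whose every factor amplitude is nonzero survive.
|10⟩: (0.8309 + 0.5564i)(-0.9858) = (-0.8191 - 0.5485i)
|11⟩: (0.8309 + 0.5564i)(0.1678) = (0.1394 + 0.09336i)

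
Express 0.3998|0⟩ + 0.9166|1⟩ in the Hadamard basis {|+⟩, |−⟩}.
0.9308|+⟩ - 0.3654|−⟩

With |ψ⟩ = α|0⟩ + β|1⟩, the Hadamard-basis coefficients are ⟨+|ψ⟩ = (α + β)/√2 and ⟨−|ψ⟩ = (α − β)/√2.
Here α = 0.3998, β = 0.9166: (α + β)/√2 = 0.9308, (α − β)/√2 = -0.3654.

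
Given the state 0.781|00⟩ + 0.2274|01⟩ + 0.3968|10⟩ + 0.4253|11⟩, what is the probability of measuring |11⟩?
0.1809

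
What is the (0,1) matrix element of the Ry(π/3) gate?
-1/2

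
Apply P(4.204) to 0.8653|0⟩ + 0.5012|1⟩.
0.8653|0⟩ + (-0.244 - 0.4378i)|1⟩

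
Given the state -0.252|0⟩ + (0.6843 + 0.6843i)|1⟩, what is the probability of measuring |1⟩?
0.9365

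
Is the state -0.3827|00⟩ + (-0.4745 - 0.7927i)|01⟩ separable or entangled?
Separable

Writing the state as a|00⟩ + b|01⟩ + c|10⟩ + d|11⟩, it is a product state iff ad − bc = 0.
Here (a, b, c, d) = (-0.3827, (-0.4745 - 0.7927i), 0, 0): ad − bc = (-0.3827)(0) − (-0.4745 - 0.7927i)(0) = 0, so the state is separable.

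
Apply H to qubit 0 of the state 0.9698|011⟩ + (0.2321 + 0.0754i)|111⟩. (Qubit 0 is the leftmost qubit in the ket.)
(0.8499 + 0.05332i)|011⟩ + (0.5216 - 0.05332i)|111⟩

H on qubit 0 mixes each pair of kets that differ only in qubit 0: amplitudes (a, b) of (|…0…⟩, |…1…⟩) become ((a + b)/√2, (a − b)/√2). Kets absent from the input have amplitude 0.
(|011⟩, |111⟩): (a, b) = (0.9698, (0.2321 + 0.0754i)) → ((0.8499 + 0.05332i), (0.5216 - 0.05332i))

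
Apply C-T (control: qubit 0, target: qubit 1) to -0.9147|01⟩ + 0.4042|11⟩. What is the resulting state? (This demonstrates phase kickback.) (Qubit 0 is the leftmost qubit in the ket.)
-0.9147|01⟩ + (0.2858 + 0.2858i)|11⟩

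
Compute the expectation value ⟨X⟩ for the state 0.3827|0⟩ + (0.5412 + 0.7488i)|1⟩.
0.4142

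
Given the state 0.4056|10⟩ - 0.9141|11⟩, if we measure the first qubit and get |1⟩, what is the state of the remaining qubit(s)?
0.4056|0⟩ - 0.9141|1⟩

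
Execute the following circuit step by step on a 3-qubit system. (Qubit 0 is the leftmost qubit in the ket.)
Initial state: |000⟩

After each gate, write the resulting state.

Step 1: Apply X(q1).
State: |010⟩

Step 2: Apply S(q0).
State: |010⟩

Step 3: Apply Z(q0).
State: |010⟩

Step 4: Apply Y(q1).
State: -i|000⟩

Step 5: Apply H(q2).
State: -(1/√2)i|000⟩ - (1/√2)i|001⟩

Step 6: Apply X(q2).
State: -(1/√2)i|000⟩ - (1/√2)i|001⟩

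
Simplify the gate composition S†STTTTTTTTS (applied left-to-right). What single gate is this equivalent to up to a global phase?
S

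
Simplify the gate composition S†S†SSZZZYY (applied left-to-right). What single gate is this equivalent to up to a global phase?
Z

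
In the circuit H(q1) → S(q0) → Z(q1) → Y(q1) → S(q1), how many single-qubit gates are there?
5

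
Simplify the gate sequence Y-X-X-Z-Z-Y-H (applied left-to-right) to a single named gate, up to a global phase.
H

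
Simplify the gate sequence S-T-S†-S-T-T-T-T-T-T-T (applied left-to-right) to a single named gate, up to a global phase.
S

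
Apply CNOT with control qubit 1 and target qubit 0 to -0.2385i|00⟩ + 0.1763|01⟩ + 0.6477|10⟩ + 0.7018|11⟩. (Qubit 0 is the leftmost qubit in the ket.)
-0.2385i|00⟩ + 0.7018|01⟩ + 0.6477|10⟩ + 0.1763|11⟩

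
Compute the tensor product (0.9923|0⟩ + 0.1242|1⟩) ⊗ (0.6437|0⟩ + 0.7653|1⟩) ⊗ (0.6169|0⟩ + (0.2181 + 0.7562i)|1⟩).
0.394|000⟩ + (0.1393 + 0.483i)|001⟩ + 0.4685|010⟩ + (0.1656 + 0.5743i)|011⟩ + 0.04932|100⟩ + (0.01744 + 0.06046i)|101⟩ + 0.05864|110⟩ + (0.02073 + 0.07188i)|111⟩

amp(|b₁b₂…⟩) = product of the factor amplitudes for bits b₁, b₂, …; only kets whose every factor amplitude is nonzero survive.
|000⟩: (0.9923)(0.6437)(0.6169) = 0.394
|001⟩: (0.9923)(0.6437)(0.2181 + 0.7562i) = (0.1393 + 0.483i)
|010⟩: (0.9923)(0.7653)(0.6169) = 0.4685
|011⟩: (0.9923)(0.7653)(0.2181 + 0.7562i) = (0.1656 + 0.5743i)
|100⟩: (0.1242)(0.6437)(0.6169) = 0.04932
|101⟩: (0.1242)(0.6437)(0.2181 + 0.7562i) = (0.01744 + 0.06046i)
|110⟩: (0.1242)(0.7653)(0.6169) = 0.05864
|111⟩: (0.1242)(0.7653)(0.2181 + 0.7562i) = (0.02073 + 0.07188i)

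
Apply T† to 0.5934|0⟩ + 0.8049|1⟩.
0.5934|0⟩ + (0.5692 - 0.5692i)|1⟩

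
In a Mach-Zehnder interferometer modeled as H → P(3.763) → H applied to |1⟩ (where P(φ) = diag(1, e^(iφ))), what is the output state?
(0.9065 + 0.2911i)|0⟩ + (0.09347 - 0.2911i)|1⟩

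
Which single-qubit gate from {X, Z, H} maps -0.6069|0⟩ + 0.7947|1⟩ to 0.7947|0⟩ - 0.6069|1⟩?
X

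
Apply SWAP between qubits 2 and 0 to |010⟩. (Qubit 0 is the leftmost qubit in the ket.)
|010⟩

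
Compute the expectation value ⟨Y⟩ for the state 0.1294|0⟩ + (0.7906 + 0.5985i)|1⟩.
0.1549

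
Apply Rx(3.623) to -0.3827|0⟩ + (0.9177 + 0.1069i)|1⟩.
(0.195 - 0.8912i)|0⟩ + (-0.2188 + 0.3462i)|1⟩

Rx(3.623) = [[cos(θ/2), −i·sin(θ/2)], [−i·sin(θ/2), cos(θ/2)]]; θ = 3.623, cos(θ/2) ≈ -0.238386, sin(θ/2) ≈ 0.97117.
With a = amp(|0⟩) = -0.3827 and b = amp(|1⟩) = (0.9177 + 0.1069i):
new amp(|0⟩) = (-0.238386)·a + (-0.97117i)·b = (0.195 - 0.8912i)
new amp(|1⟩) = (-0.97117i)·a + (-0.238386)·b = (-0.2188 + 0.3462i)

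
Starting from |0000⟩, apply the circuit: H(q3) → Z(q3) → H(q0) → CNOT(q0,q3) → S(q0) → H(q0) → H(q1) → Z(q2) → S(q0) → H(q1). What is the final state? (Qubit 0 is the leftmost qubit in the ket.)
(1/√8 - (1/√8)i)|0000⟩ + (-1/√8 + (1/√8)i)|0001⟩ + (-1/√8 + (1/√8)i)|1000⟩ + (1/√8 - (1/√8)i)|1001⟩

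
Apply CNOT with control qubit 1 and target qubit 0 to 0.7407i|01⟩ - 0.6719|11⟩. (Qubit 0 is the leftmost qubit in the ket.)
-0.6719|01⟩ + 0.7407i|11⟩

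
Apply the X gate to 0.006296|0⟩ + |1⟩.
|0⟩ + 0.006296|1⟩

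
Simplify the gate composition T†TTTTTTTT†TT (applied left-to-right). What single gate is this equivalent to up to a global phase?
T†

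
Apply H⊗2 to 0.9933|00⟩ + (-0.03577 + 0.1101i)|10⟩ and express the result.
(0.4788 + 0.05505i)|00⟩ + (0.4788 + 0.05505i)|01⟩ + (0.5145 - 0.05505i)|10⟩ + (0.5145 - 0.05505i)|11⟩

H⊗2 gives amp(|y⟩) = (1/2) Σ_x (−1)^(x·y) amp(|x⟩), where x·y is the number of positions in which both x and y have a 1.
|00⟩: (0.9933 + (-0.03577 + 0.1101i))/2 = (0.4788 + 0.05505i)
|01⟩: (0.9933 + (-0.03577 + 0.1101i))/2 = (0.4788 + 0.05505i)
|10⟩: (0.9933 - (-0.03577 + 0.1101i))/2 = (0.5145 - 0.05505i)
|11⟩: (0.9933 - (-0.03577 + 0.1101i))/2 = (0.5145 - 0.05505i)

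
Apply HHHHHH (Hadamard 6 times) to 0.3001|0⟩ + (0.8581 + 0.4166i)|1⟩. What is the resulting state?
0.3001|0⟩ + (0.8581 + 0.4166i)|1⟩

H² = I, so an even number of Hadamards cancels: H^6 = I and the state is unchanged.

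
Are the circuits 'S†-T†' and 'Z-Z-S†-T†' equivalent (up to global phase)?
Yes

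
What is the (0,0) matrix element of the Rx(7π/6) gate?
-0.2588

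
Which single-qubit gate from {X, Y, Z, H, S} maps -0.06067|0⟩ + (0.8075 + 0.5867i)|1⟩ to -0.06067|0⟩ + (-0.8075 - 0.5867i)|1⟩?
Z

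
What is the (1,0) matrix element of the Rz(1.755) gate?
0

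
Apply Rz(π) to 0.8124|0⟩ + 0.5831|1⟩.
-0.8124i|0⟩ + 0.5831i|1⟩

Rz(π) = [[e^(−iθ/2), 0], [0, e^(iθ/2)]] with e^(±iθ/2) = cos(θ/2) ± i·sin(θ/2); θ = π, cos(θ/2) ≈ 0, sin(θ/2) ≈ 1.
With a = amp(|0⟩) = 0.8124 and b = amp(|1⟩) = 0.5831:
new amp(|0⟩) = (-i)·a = -0.8124i
new amp(|1⟩) = (i)·b = 0.5831i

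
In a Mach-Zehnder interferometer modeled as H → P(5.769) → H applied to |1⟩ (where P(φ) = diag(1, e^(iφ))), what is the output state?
(0.06465 + 0.2459i)|0⟩ + (0.9353 - 0.2459i)|1⟩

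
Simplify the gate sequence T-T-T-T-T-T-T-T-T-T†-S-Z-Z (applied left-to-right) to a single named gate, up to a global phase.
S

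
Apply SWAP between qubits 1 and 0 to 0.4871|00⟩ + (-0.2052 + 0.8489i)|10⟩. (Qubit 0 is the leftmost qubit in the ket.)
0.4871|00⟩ + (-0.2052 + 0.8489i)|01⟩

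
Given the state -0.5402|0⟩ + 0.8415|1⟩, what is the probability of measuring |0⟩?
0.2918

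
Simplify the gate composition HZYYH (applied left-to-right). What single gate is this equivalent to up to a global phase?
X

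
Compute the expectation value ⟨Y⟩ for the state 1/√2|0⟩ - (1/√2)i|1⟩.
-1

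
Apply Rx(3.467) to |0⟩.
-0.162|0⟩ - 0.9868i|1⟩

Rx(3.467) = [[cos(θ/2), −i·sin(θ/2)], [−i·sin(θ/2), cos(θ/2)]]; θ = 3.467, cos(θ/2) ≈ -0.161987, sin(θ/2) ≈ 0.986793.
With a = amp(|0⟩) = 1 and b = amp(|1⟩) = 0:
new amp(|0⟩) = (-0.161987)·a + (-0.986793i)·b = -0.162
new amp(|1⟩) = (-0.986793i)·a + (-0.161987)·b = -0.9868i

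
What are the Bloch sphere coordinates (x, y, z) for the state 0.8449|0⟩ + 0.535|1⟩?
(0.904, 0, 0.4276)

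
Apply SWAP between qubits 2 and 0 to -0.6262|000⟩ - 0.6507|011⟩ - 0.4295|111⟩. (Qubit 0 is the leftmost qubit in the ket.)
-0.6262|000⟩ - 0.6507|110⟩ - 0.4295|111⟩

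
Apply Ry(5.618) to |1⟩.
-0.3265|0⟩ - 0.9452|1⟩

Ry(5.618) = [[cos(θ/2), −sin(θ/2)], [sin(θ/2), cos(θ/2)]]; θ = 5.618, cos(θ/2) ≈ -0.945199, sin(θ/2) ≈ 0.326495.
With a = amp(|0⟩) = 0 and b = amp(|1⟩) = 1:
new amp(|0⟩) = (-0.945199)·a + (-0.326495)·b = -0.3265
new amp(|1⟩) = (0.326495)·a + (-0.945199)·b = -0.9452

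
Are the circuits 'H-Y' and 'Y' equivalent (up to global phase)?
No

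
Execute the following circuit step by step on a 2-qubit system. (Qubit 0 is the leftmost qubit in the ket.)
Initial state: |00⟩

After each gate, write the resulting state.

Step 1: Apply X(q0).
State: |10⟩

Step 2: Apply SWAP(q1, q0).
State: |01⟩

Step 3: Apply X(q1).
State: |00⟩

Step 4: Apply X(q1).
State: |01⟩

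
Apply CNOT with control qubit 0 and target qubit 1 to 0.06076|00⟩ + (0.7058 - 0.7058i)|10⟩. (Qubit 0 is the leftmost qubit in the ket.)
0.06076|00⟩ + (0.7058 - 0.7058i)|11⟩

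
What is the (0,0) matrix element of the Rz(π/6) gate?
(0.9659 - 0.2588i)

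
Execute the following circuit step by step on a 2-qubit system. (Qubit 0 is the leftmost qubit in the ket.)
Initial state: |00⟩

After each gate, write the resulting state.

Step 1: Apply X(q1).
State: |01⟩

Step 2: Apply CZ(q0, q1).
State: |01⟩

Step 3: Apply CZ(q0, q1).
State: |01⟩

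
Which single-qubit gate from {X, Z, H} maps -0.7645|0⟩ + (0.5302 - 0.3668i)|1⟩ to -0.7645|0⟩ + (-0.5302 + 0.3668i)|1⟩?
Z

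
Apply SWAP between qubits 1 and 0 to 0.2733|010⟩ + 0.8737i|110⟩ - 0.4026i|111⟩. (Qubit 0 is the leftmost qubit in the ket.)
0.2733|100⟩ + 0.8737i|110⟩ - 0.4026i|111⟩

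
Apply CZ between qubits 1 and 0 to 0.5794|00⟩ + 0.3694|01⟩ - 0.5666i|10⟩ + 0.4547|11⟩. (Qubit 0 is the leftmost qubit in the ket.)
0.5794|00⟩ + 0.3694|01⟩ - 0.5666i|10⟩ - 0.4547|11⟩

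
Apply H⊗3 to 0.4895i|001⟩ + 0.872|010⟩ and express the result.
(0.3083 + 0.1731i)|000⟩ + (0.3083 - 0.1731i)|001⟩ + (-0.3083 + 0.1731i)|010⟩ + (-0.3083 - 0.1731i)|011⟩ + (0.3083 + 0.1731i)|100⟩ + (0.3083 - 0.1731i)|101⟩ + (-0.3083 + 0.1731i)|110⟩ + (-0.3083 - 0.1731i)|111⟩

H⊗3 gives amp(|y⟩) = (1/2√2) Σ_x (−1)^(x·y) amp(|x⟩), where x·y is the number of positions in which both x and y have a 1.
|000⟩: (0.4895i + 0.872)/(2√2) = (0.3083 + 0.1731i)
|001⟩: (-0.4895i + 0.872)/(2√2) = (0.3083 - 0.1731i)
|010⟩: (0.4895i - 0.872)/(2√2) = (-0.3083 + 0.1731i)
|011⟩: (-0.4895i - 0.872)/(2√2) = (-0.3083 - 0.1731i)
|100⟩: (0.4895i + 0.872)/(2√2) = (0.3083 + 0.1731i)
|101⟩: (-0.4895i + 0.872)/(2√2) = (0.3083 - 0.1731i)
|110⟩: (0.4895i - 0.872)/(2√2) = (-0.3083 + 0.1731i)
|111⟩: (-0.4895i - 0.872)/(2√2) = (-0.3083 - 0.1731i)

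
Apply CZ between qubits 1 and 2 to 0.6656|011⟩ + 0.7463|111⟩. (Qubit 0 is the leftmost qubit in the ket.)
-0.6656|011⟩ - 0.7463|111⟩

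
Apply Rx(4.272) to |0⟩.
-0.5356|0⟩ - 0.8445i|1⟩

Rx(4.272) = [[cos(θ/2), −i·sin(θ/2)], [−i·sin(θ/2), cos(θ/2)]]; θ = 4.272, cos(θ/2) ≈ -0.535588, sin(θ/2) ≈ 0.84448.
With a = amp(|0⟩) = 1 and b = amp(|1⟩) = 0:
new amp(|0⟩) = (-0.535588)·a + (-0.84448i)·b = -0.5356
new amp(|1⟩) = (-0.84448i)·a + (-0.535588)·b = -0.8445i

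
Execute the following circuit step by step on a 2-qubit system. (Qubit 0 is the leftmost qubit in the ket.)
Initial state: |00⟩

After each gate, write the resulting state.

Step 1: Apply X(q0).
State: |10⟩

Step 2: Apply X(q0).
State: |00⟩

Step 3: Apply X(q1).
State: |01⟩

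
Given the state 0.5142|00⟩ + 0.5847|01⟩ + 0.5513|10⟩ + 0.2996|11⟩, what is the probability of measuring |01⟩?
0.3419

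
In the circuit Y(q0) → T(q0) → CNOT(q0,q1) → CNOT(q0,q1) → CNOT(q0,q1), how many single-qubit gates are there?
2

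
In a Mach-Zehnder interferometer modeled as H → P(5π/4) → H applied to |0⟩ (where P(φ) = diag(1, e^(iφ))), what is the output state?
(0.1464 - (1/√8)i)|0⟩ + (0.8536 + (1/√8)i)|1⟩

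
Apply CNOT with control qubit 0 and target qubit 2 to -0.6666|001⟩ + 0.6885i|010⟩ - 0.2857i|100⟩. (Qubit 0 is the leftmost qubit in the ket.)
-0.6666|001⟩ + 0.6885i|010⟩ - 0.2857i|101⟩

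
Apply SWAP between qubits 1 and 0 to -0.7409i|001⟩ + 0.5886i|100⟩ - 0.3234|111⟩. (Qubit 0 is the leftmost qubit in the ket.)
-0.7409i|001⟩ + 0.5886i|010⟩ - 0.3234|111⟩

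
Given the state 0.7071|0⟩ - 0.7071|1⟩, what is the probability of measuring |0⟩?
0.5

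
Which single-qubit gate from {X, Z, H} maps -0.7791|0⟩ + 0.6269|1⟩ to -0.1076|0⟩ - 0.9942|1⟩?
H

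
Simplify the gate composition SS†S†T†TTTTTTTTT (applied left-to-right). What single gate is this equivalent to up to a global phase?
S†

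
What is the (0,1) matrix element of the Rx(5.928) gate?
-0.1767i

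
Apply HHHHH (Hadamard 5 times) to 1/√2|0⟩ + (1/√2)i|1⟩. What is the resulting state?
(1/2 + (1/2)i)|0⟩ + (1/2 - (1/2)i)|1⟩

H² = I, so H^5 = H: a single Hadamard. With (a, b) = (1/√2, (1/√2)i), H gives ((a + b)/√2, (a − b)/√2) = ((1/2 + (1/2)i), (1/2 - (1/2)i)).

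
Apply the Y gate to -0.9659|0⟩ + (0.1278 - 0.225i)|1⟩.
(-0.225 - 0.1278i)|0⟩ - 0.9659i|1⟩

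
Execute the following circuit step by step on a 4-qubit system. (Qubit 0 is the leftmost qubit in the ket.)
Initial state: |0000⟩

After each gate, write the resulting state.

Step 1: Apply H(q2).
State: 1/√2|0000⟩ + 1/√2|0010⟩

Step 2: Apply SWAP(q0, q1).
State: 1/√2|0000⟩ + 1/√2|0010⟩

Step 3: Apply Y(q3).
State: (1/√2)i|0001⟩ + (1/√2)i|0011⟩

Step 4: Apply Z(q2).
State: (1/√2)i|0001⟩ - (1/√2)i|0011⟩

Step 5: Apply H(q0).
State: (1/2)i|0001⟩ - (1/2)i|0011⟩ + (1/2)i|1001⟩ - (1/2)i|1011⟩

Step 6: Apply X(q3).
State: (1/2)i|0000⟩ - (1/2)i|0010⟩ + (1/2)i|1000⟩ - (1/2)i|1010⟩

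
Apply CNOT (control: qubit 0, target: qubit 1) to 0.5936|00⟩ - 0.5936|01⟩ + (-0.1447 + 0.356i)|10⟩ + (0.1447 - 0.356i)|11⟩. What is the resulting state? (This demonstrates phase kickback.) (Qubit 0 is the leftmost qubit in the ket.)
0.5936|00⟩ - 0.5936|01⟩ + (0.1447 - 0.356i)|10⟩ + (-0.1447 + 0.356i)|11⟩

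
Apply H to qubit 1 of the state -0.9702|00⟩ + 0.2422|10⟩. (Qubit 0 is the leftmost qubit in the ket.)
-0.686|00⟩ - 0.686|01⟩ + 0.1713|10⟩ + 0.1713|11⟩

H on qubit 1 mixes each pair of kets that differ only in qubit 1: amplitudes (a, b) of (|…0…⟩, |…1…⟩) become ((a + b)/√2, (a − b)/√2). Kets absent from the input have amplitude 0.
(|00⟩, |01⟩): (a, b) = (-0.9702, 0) → (-0.686, -0.686)
(|10⟩, |11⟩): (a, b) = (0.2422, 0) → (0.1713, 0.1713)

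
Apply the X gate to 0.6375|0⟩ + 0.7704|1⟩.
0.7704|0⟩ + 0.6375|1⟩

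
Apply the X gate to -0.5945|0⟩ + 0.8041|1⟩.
0.8041|0⟩ - 0.5945|1⟩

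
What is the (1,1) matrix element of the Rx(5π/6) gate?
0.2588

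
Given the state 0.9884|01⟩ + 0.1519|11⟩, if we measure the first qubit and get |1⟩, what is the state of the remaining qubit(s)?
|1⟩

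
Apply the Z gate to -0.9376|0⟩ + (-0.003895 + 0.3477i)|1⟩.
-0.9376|0⟩ + (0.003895 - 0.3477i)|1⟩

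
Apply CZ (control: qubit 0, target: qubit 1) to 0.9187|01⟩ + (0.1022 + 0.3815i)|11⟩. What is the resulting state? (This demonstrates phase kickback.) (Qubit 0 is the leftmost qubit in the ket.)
0.9187|01⟩ + (-0.1022 - 0.3815i)|11⟩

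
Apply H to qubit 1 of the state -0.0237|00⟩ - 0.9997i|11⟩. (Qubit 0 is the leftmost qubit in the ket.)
-0.01676|00⟩ - 0.01676|01⟩ - 0.7069i|10⟩ + 0.7069i|11⟩

H on qubit 1 mixes each pair of kets that differ only in qubit 1: amplitudes (a, b) of (|…0…⟩, |…1…⟩) become ((a + b)/√2, (a − b)/√2). Kets absent from the input have amplitude 0.
(|00⟩, |01⟩): (a, b) = (-0.0237, 0) → (-0.01676, -0.01676)
(|10⟩, |11⟩): (a, b) = (0, -0.9997i) → (-0.7069i, 0.7069i)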